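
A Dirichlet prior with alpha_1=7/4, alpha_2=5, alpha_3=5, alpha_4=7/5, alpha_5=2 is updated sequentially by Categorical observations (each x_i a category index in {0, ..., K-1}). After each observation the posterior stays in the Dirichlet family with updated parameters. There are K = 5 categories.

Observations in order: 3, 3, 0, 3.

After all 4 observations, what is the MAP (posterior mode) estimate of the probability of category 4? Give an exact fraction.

obs 1: x=3 → posterior Dirichlet(7/4, 5, 5, 12/5, 2)
obs 2: x=3 → posterior Dirichlet(7/4, 5, 5, 17/5, 2)
obs 3: x=0 → posterior Dirichlet(11/4, 5, 5, 17/5, 2)
obs 4: x=3 → posterior Dirichlet(11/4, 5, 5, 22/5, 2)

20/283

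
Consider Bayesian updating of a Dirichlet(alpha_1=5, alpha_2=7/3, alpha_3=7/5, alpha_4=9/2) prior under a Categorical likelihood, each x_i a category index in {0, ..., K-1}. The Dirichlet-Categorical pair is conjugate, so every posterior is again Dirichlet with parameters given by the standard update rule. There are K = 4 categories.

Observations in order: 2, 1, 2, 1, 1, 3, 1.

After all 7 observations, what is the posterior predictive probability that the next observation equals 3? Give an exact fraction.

165/607

obs 1: x=2 → posterior Dirichlet(5, 7/3, 12/5, 9/2)
obs 2: x=1 → posterior Dirichlet(5, 10/3, 12/5, 9/2)
obs 3: x=2 → posterior Dirichlet(5, 10/3, 17/5, 9/2)
obs 4: x=1 → posterior Dirichlet(5, 13/3, 17/5, 9/2)
obs 5: x=1 → posterior Dirichlet(5, 16/3, 17/5, 9/2)
obs 6: x=3 → posterior Dirichlet(5, 16/3, 17/5, 11/2)
obs 7: x=1 → posterior Dirichlet(5, 19/3, 17/5, 11/2)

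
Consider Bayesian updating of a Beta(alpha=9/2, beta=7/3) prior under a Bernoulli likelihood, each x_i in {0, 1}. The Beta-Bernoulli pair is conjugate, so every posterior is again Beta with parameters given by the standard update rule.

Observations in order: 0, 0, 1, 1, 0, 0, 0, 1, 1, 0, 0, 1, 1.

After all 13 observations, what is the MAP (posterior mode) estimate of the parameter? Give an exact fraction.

obs 1: x=0 → posterior Beta(9/2, 10/3)
obs 2: x=0 → posterior Beta(9/2, 13/3)
obs 3: x=1 → posterior Beta(11/2, 13/3)
obs 4: x=1 → posterior Beta(13/2, 13/3)
obs 5: x=0 → posterior Beta(13/2, 16/3)
obs 6: x=0 → posterior Beta(13/2, 19/3)
obs 7: x=0 → posterior Beta(13/2, 22/3)
obs 8: x=1 → posterior Beta(15/2, 22/3)
obs 9: x=1 → posterior Beta(17/2, 22/3)
obs 10: x=0 → posterior Beta(17/2, 25/3)
obs 11: x=0 → posterior Beta(17/2, 28/3)
obs 12: x=1 → posterior Beta(19/2, 28/3)
obs 13: x=1 → posterior Beta(21/2, 28/3)

57/107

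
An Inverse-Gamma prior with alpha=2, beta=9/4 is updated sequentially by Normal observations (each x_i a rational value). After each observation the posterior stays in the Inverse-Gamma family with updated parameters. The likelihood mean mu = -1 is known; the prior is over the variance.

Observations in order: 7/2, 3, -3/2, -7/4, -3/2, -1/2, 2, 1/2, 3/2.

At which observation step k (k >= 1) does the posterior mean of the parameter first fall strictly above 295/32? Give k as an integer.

k = 2

obs 1: x=7/2 → posterior Inverse-Gamma(5/2, 99/8)
obs 2: x=3 → posterior Inverse-Gamma(3, 163/8)
obs 3: x=-3/2 → posterior Inverse-Gamma(7/2, 41/2)
obs 4: x=-7/4 → posterior Inverse-Gamma(4, 665/32)
obs 5: x=-3/2 → posterior Inverse-Gamma(9/2, 669/32)
obs 6: x=-1/2 → posterior Inverse-Gamma(5, 673/32)
obs 7: x=2 → posterior Inverse-Gamma(11/2, 817/32)
obs 8: x=1/2 → posterior Inverse-Gamma(6, 853/32)
obs 9: x=3/2 → posterior Inverse-Gamma(13/2, 953/32)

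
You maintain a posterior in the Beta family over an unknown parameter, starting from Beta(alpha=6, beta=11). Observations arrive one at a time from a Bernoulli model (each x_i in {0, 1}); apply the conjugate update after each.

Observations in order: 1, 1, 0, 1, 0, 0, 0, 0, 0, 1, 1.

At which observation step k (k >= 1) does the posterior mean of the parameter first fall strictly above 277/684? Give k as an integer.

k = 2

obs 1: x=1 → posterior Beta(7, 11)
obs 2: x=1 → posterior Beta(8, 11)
obs 3: x=0 → posterior Beta(8, 12)
obs 4: x=1 → posterior Beta(9, 12)
obs 5: x=0 → posterior Beta(9, 13)
obs 6: x=0 → posterior Beta(9, 14)
obs 7: x=0 → posterior Beta(9, 15)
obs 8: x=0 → posterior Beta(9, 16)
obs 9: x=0 → posterior Beta(9, 17)
obs 10: x=1 → posterior Beta(10, 17)
obs 11: x=1 → posterior Beta(11, 17)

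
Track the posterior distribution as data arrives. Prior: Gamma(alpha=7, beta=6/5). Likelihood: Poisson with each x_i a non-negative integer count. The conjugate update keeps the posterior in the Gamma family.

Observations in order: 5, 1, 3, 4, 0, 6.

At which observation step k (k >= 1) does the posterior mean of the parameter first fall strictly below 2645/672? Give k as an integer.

obs 1: x=5 → posterior Gamma(12, 11/5)
obs 2: x=1 → posterior Gamma(13, 16/5)
obs 3: x=3 → posterior Gamma(16, 21/5)
obs 4: x=4 → posterior Gamma(20, 26/5)
obs 5: x=0 → posterior Gamma(20, 31/5)
obs 6: x=6 → posterior Gamma(26, 36/5)

k = 3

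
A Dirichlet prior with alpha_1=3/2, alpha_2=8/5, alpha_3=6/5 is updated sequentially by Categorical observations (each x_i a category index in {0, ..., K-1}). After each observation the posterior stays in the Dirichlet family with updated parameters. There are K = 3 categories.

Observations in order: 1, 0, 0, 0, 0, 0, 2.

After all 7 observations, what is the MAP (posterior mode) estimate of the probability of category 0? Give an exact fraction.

55/83

obs 1: x=1 → posterior Dirichlet(3/2, 13/5, 6/5)
obs 2: x=0 → posterior Dirichlet(5/2, 13/5, 6/5)
obs 3: x=0 → posterior Dirichlet(7/2, 13/5, 6/5)
obs 4: x=0 → posterior Dirichlet(9/2, 13/5, 6/5)
obs 5: x=0 → posterior Dirichlet(11/2, 13/5, 6/5)
obs 6: x=0 → posterior Dirichlet(13/2, 13/5, 6/5)
obs 7: x=2 → posterior Dirichlet(13/2, 13/5, 11/5)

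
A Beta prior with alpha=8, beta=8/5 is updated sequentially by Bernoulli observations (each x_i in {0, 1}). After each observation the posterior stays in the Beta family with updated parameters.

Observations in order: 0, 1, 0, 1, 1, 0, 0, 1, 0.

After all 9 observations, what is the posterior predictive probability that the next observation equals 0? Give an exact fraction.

obs 1: x=0 → posterior Beta(8, 13/5)
obs 2: x=1 → posterior Beta(9, 13/5)
obs 3: x=0 → posterior Beta(9, 18/5)
obs 4: x=1 → posterior Beta(10, 18/5)
obs 5: x=1 → posterior Beta(11, 18/5)
obs 6: x=0 → posterior Beta(11, 23/5)
obs 7: x=0 → posterior Beta(11, 28/5)
obs 8: x=1 → posterior Beta(12, 28/5)
obs 9: x=0 → posterior Beta(12, 33/5)

11/31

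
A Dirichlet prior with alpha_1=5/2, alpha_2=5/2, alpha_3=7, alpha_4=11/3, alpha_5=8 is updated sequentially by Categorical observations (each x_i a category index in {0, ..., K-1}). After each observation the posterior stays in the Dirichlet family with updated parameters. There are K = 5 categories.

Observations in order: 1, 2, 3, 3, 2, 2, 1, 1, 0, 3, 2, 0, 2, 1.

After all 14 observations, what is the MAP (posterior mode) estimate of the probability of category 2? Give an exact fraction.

33/98

obs 1: x=1 → posterior Dirichlet(5/2, 7/2, 7, 11/3, 8)
obs 2: x=2 → posterior Dirichlet(5/2, 7/2, 8, 11/3, 8)
obs 3: x=3 → posterior Dirichlet(5/2, 7/2, 8, 14/3, 8)
obs 4: x=3 → posterior Dirichlet(5/2, 7/2, 8, 17/3, 8)
obs 5: x=2 → posterior Dirichlet(5/2, 7/2, 9, 17/3, 8)
obs 6: x=2 → posterior Dirichlet(5/2, 7/2, 10, 17/3, 8)
obs 7: x=1 → posterior Dirichlet(5/2, 9/2, 10, 17/3, 8)
obs 8: x=1 → posterior Dirichlet(5/2, 11/2, 10, 17/3, 8)
obs 9: x=0 → posterior Dirichlet(7/2, 11/2, 10, 17/3, 8)
obs 10: x=3 → posterior Dirichlet(7/2, 11/2, 10, 20/3, 8)
obs 11: x=2 → posterior Dirichlet(7/2, 11/2, 11, 20/3, 8)
obs 12: x=0 → posterior Dirichlet(9/2, 11/2, 11, 20/3, 8)
obs 13: x=2 → posterior Dirichlet(9/2, 11/2, 12, 20/3, 8)
obs 14: x=1 → posterior Dirichlet(9/2, 13/2, 12, 20/3, 8)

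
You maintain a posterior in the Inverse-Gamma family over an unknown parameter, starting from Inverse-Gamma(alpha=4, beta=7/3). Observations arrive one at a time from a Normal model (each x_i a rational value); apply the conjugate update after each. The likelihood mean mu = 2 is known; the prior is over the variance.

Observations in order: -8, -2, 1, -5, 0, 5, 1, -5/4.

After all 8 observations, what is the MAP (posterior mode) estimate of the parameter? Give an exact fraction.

9371/864

obs 1: x=-8 → posterior Inverse-Gamma(9/2, 157/3)
obs 2: x=-2 → posterior Inverse-Gamma(5, 181/3)
obs 3: x=1 → posterior Inverse-Gamma(11/2, 365/6)
obs 4: x=-5 → posterior Inverse-Gamma(6, 256/3)
obs 5: x=0 → posterior Inverse-Gamma(13/2, 262/3)
obs 6: x=5 → posterior Inverse-Gamma(7, 551/6)
obs 7: x=1 → posterior Inverse-Gamma(15/2, 277/3)
obs 8: x=-5/4 → posterior Inverse-Gamma(8, 9371/96)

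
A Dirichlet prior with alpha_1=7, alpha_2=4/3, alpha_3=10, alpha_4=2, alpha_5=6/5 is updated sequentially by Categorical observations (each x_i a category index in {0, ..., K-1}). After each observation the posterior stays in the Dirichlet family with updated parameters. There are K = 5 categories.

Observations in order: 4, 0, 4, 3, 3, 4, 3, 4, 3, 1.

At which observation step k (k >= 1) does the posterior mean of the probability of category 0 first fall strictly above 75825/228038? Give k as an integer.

k = 2

obs 1: x=4 → posterior Dirichlet(7, 4/3, 10, 2, 11/5)
obs 2: x=0 → posterior Dirichlet(8, 4/3, 10, 2, 11/5)
obs 3: x=4 → posterior Dirichlet(8, 4/3, 10, 2, 16/5)
obs 4: x=3 → posterior Dirichlet(8, 4/3, 10, 3, 16/5)
obs 5: x=3 → posterior Dirichlet(8, 4/3, 10, 4, 16/5)
obs 6: x=4 → posterior Dirichlet(8, 4/3, 10, 4, 21/5)
obs 7: x=3 → posterior Dirichlet(8, 4/3, 10, 5, 21/5)
obs 8: x=4 → posterior Dirichlet(8, 4/3, 10, 5, 26/5)
obs 9: x=3 → posterior Dirichlet(8, 4/3, 10, 6, 26/5)
obs 10: x=1 → posterior Dirichlet(8, 7/3, 10, 6, 26/5)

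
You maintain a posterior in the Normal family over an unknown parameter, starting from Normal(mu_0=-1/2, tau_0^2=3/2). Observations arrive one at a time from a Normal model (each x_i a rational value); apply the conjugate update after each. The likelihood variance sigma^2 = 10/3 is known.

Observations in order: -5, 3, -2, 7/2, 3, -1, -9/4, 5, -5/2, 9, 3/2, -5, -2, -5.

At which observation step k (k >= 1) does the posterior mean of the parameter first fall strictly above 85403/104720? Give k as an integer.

k = 11

obs 1: x=-5 → posterior Normal(-55/29, 30/29)
obs 2: x=3 → posterior Normal(-14/19, 15/19)
obs 3: x=-2 → posterior Normal(-46/47, 30/47)
obs 4: x=7/2 → posterior Normal(-29/112, 15/28)
obs 5: x=3 → posterior Normal(5/26, 6/13)
obs 6: x=-1 → posterior Normal(7/148, 15/37)
obs 7: x=-9/4 → posterior Normal(-67/332, 30/83)
obs 8: x=5 → posterior Normal(113/368, 15/46)
obs 9: x=-5/2 → posterior Normal(23/404, 30/101)
obs 10: x=9 → posterior Normal(347/440, 3/11)
obs 11: x=3/2 → posterior Normal(401/476, 30/119)
obs 12: x=-5 → posterior Normal(221/512, 15/64)
obs 13: x=-2 → posterior Normal(149/548, 30/137)
obs 14: x=-5 → posterior Normal(-31/584, 15/73)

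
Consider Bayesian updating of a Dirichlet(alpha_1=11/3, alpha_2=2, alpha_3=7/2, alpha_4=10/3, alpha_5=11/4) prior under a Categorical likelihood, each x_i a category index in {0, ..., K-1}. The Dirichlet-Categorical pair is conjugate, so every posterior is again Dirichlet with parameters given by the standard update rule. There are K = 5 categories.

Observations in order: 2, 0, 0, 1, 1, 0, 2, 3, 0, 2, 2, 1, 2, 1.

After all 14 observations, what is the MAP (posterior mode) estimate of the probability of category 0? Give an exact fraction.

80/291

obs 1: x=2 → posterior Dirichlet(11/3, 2, 9/2, 10/3, 11/4)
obs 2: x=0 → posterior Dirichlet(14/3, 2, 9/2, 10/3, 11/4)
obs 3: x=0 → posterior Dirichlet(17/3, 2, 9/2, 10/3, 11/4)
obs 4: x=1 → posterior Dirichlet(17/3, 3, 9/2, 10/3, 11/4)
obs 5: x=1 → posterior Dirichlet(17/3, 4, 9/2, 10/3, 11/4)
obs 6: x=0 → posterior Dirichlet(20/3, 4, 9/2, 10/3, 11/4)
obs 7: x=2 → posterior Dirichlet(20/3, 4, 11/2, 10/3, 11/4)
obs 8: x=3 → posterior Dirichlet(20/3, 4, 11/2, 13/3, 11/4)
obs 9: x=0 → posterior Dirichlet(23/3, 4, 11/2, 13/3, 11/4)
obs 10: x=2 → posterior Dirichlet(23/3, 4, 13/2, 13/3, 11/4)
obs 11: x=2 → posterior Dirichlet(23/3, 4, 15/2, 13/3, 11/4)
obs 12: x=1 → posterior Dirichlet(23/3, 5, 15/2, 13/3, 11/4)
obs 13: x=2 → posterior Dirichlet(23/3, 5, 17/2, 13/3, 11/4)
obs 14: x=1 → posterior Dirichlet(23/3, 6, 17/2, 13/3, 11/4)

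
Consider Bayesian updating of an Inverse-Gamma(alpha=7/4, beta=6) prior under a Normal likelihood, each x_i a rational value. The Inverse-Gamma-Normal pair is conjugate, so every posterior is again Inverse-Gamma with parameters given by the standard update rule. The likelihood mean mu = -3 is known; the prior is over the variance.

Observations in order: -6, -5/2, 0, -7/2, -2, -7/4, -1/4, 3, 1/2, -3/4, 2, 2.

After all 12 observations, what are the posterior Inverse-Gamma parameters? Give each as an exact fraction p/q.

alpha=31/4, beta=2303/32

obs 1: x=-6 → posterior Inverse-Gamma(9/4, 21/2)
obs 2: x=-5/2 → posterior Inverse-Gamma(11/4, 85/8)
obs 3: x=0 → posterior Inverse-Gamma(13/4, 121/8)
obs 4: x=-7/2 → posterior Inverse-Gamma(15/4, 61/4)
obs 5: x=-2 → posterior Inverse-Gamma(17/4, 63/4)
obs 6: x=-7/4 → posterior Inverse-Gamma(19/4, 529/32)
obs 7: x=-1/4 → posterior Inverse-Gamma(21/4, 325/16)
obs 8: x=3 → posterior Inverse-Gamma(23/4, 613/16)
obs 9: x=1/2 → posterior Inverse-Gamma(25/4, 711/16)
obs 10: x=-3/4 → posterior Inverse-Gamma(27/4, 1503/32)
obs 11: x=2 → posterior Inverse-Gamma(29/4, 1903/32)
obs 12: x=2 → posterior Inverse-Gamma(31/4, 2303/32)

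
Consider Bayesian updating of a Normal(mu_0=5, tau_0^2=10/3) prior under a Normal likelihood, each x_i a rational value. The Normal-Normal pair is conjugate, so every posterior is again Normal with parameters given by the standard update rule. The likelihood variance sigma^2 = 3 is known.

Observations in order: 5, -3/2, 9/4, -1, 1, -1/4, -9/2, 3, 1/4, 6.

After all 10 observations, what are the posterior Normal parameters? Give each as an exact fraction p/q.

mu_0=295/218, tau_0^2=30/109

obs 1: x=5 → posterior Normal(5, 30/19)
obs 2: x=-3/2 → posterior Normal(80/29, 30/29)
obs 3: x=9/4 → posterior Normal(205/78, 10/13)
obs 4: x=-1 → posterior Normal(185/98, 30/49)
obs 5: x=1 → posterior Normal(205/118, 30/59)
obs 6: x=-1/4 → posterior Normal(100/69, 10/23)
obs 7: x=-9/2 → posterior Normal(55/79, 30/79)
obs 8: x=3 → posterior Normal(85/89, 30/89)
obs 9: x=1/4 → posterior Normal(175/198, 10/33)
obs 10: x=6 → posterior Normal(295/218, 30/109)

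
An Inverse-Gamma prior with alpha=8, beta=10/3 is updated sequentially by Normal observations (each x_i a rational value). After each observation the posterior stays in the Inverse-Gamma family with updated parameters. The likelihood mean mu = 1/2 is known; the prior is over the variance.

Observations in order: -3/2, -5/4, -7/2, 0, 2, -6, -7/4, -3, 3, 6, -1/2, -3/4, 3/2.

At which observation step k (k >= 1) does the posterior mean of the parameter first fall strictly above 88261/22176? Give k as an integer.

obs 1: x=-3/2 → posterior Inverse-Gamma(17/2, 16/3)
obs 2: x=-5/4 → posterior Inverse-Gamma(9, 659/96)
obs 3: x=-7/2 → posterior Inverse-Gamma(19/2, 1427/96)
obs 4: x=0 → posterior Inverse-Gamma(10, 1439/96)
obs 5: x=2 → posterior Inverse-Gamma(21/2, 1547/96)
obs 6: x=-6 → posterior Inverse-Gamma(11, 3575/96)
obs 7: x=-7/4 → posterior Inverse-Gamma(23/2, 1909/48)
obs 8: x=-3 → posterior Inverse-Gamma(12, 2203/48)
obs 9: x=3 → posterior Inverse-Gamma(25/2, 2353/48)
obs 10: x=6 → posterior Inverse-Gamma(13, 3079/48)
obs 11: x=-1/2 → posterior Inverse-Gamma(27/2, 3103/48)
obs 12: x=-3/4 → posterior Inverse-Gamma(14, 6281/96)
obs 13: x=3/2 → posterior Inverse-Gamma(29/2, 6329/96)

k = 8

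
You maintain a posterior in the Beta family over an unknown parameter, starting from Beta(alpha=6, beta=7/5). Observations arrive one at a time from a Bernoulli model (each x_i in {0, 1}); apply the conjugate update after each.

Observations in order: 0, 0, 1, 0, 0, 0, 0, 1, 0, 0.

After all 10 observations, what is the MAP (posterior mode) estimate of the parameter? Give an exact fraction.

obs 1: x=0 → posterior Beta(6, 12/5)
obs 2: x=0 → posterior Beta(6, 17/5)
obs 3: x=1 → posterior Beta(7, 17/5)
obs 4: x=0 → posterior Beta(7, 22/5)
obs 5: x=0 → posterior Beta(7, 27/5)
obs 6: x=0 → posterior Beta(7, 32/5)
obs 7: x=0 → posterior Beta(7, 37/5)
obs 8: x=1 → posterior Beta(8, 37/5)
obs 9: x=0 → posterior Beta(8, 42/5)
obs 10: x=0 → posterior Beta(8, 47/5)

5/11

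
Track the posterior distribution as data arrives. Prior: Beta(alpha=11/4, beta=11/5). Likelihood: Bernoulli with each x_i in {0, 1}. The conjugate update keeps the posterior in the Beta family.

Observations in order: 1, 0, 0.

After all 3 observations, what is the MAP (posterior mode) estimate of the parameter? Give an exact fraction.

55/119

obs 1: x=1 → posterior Beta(15/4, 11/5)
obs 2: x=0 → posterior Beta(15/4, 16/5)
obs 3: x=0 → posterior Beta(15/4, 21/5)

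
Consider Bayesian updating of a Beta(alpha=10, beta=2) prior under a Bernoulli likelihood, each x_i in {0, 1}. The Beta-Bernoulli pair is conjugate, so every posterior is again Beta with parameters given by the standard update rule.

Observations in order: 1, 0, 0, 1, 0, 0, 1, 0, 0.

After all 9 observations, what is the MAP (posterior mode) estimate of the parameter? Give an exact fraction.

obs 1: x=1 → posterior Beta(11, 2)
obs 2: x=0 → posterior Beta(11, 3)
obs 3: x=0 → posterior Beta(11, 4)
obs 4: x=1 → posterior Beta(12, 4)
obs 5: x=0 → posterior Beta(12, 5)
obs 6: x=0 → posterior Beta(12, 6)
obs 7: x=1 → posterior Beta(13, 6)
obs 8: x=0 → posterior Beta(13, 7)
obs 9: x=0 → posterior Beta(13, 8)

12/19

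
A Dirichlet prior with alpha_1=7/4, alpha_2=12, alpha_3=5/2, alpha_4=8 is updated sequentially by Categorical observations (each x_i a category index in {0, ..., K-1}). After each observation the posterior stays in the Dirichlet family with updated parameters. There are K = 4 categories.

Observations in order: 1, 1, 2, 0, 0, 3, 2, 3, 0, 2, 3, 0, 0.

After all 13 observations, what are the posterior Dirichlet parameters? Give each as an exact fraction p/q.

obs 1: x=1 → posterior Dirichlet(7/4, 13, 5/2, 8)
obs 2: x=1 → posterior Dirichlet(7/4, 14, 5/2, 8)
obs 3: x=2 → posterior Dirichlet(7/4, 14, 7/2, 8)
obs 4: x=0 → posterior Dirichlet(11/4, 14, 7/2, 8)
obs 5: x=0 → posterior Dirichlet(15/4, 14, 7/2, 8)
obs 6: x=3 → posterior Dirichlet(15/4, 14, 7/2, 9)
obs 7: x=2 → posterior Dirichlet(15/4, 14, 9/2, 9)
obs 8: x=3 → posterior Dirichlet(15/4, 14, 9/2, 10)
obs 9: x=0 → posterior Dirichlet(19/4, 14, 9/2, 10)
obs 10: x=2 → posterior Dirichlet(19/4, 14, 11/2, 10)
obs 11: x=3 → posterior Dirichlet(19/4, 14, 11/2, 11)
obs 12: x=0 → posterior Dirichlet(23/4, 14, 11/2, 11)
obs 13: x=0 → posterior Dirichlet(27/4, 14, 11/2, 11)

alpha_1=27/4, alpha_2=14, alpha_3=11/2, alpha_4=11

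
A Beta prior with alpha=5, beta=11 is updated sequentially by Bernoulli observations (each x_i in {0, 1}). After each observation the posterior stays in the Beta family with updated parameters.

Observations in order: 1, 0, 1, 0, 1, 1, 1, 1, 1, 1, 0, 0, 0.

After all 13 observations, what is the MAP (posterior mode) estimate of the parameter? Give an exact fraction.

obs 1: x=1 → posterior Beta(6, 11)
obs 2: x=0 → posterior Beta(6, 12)
obs 3: x=1 → posterior Beta(7, 12)
obs 4: x=0 → posterior Beta(7, 13)
obs 5: x=1 → posterior Beta(8, 13)
obs 6: x=1 → posterior Beta(9, 13)
obs 7: x=1 → posterior Beta(10, 13)
obs 8: x=1 → posterior Beta(11, 13)
obs 9: x=1 → posterior Beta(12, 13)
obs 10: x=1 → posterior Beta(13, 13)
obs 11: x=0 → posterior Beta(13, 14)
obs 12: x=0 → posterior Beta(13, 15)
obs 13: x=0 → posterior Beta(13, 16)

4/9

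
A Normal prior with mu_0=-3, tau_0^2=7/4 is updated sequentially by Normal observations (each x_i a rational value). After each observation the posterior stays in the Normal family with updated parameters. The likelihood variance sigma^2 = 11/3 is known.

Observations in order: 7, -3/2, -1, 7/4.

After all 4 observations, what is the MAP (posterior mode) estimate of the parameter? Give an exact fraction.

obs 1: x=7 → posterior Normal(3/13, 77/65)
obs 2: x=-3/2 → posterior Normal(-33/172, 77/86)
obs 3: x=-1 → posterior Normal(-75/214, 77/107)
obs 4: x=7/4 → posterior Normal(-3/512, 77/128)

-3/512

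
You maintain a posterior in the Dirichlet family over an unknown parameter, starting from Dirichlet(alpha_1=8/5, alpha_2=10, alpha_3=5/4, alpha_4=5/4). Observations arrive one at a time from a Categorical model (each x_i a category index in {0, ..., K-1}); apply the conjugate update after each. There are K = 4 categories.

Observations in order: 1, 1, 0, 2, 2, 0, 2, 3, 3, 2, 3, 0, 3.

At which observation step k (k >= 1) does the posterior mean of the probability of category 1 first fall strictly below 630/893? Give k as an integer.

k = 3

obs 1: x=1 → posterior Dirichlet(8/5, 11, 5/4, 5/4)
obs 2: x=1 → posterior Dirichlet(8/5, 12, 5/4, 5/4)
obs 3: x=0 → posterior Dirichlet(13/5, 12, 5/4, 5/4)
obs 4: x=2 → posterior Dirichlet(13/5, 12, 9/4, 5/4)
obs 5: x=2 → posterior Dirichlet(13/5, 12, 13/4, 5/4)
obs 6: x=0 → posterior Dirichlet(18/5, 12, 13/4, 5/4)
obs 7: x=2 → posterior Dirichlet(18/5, 12, 17/4, 5/4)
obs 8: x=3 → posterior Dirichlet(18/5, 12, 17/4, 9/4)
obs 9: x=3 → posterior Dirichlet(18/5, 12, 17/4, 13/4)
obs 10: x=2 → posterior Dirichlet(18/5, 12, 21/4, 13/4)
obs 11: x=3 → posterior Dirichlet(18/5, 12, 21/4, 17/4)
obs 12: x=0 → posterior Dirichlet(23/5, 12, 21/4, 17/4)
obs 13: x=3 → posterior Dirichlet(23/5, 12, 21/4, 21/4)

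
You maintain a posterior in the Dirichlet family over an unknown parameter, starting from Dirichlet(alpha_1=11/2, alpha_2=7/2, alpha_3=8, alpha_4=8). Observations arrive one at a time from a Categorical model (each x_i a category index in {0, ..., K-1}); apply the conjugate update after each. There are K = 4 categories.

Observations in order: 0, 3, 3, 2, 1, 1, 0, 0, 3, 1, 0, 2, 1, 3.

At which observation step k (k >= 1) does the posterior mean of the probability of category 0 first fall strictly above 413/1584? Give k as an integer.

obs 1: x=0 → posterior Dirichlet(13/2, 7/2, 8, 8)
obs 2: x=3 → posterior Dirichlet(13/2, 7/2, 8, 9)
obs 3: x=3 → posterior Dirichlet(13/2, 7/2, 8, 10)
obs 4: x=2 → posterior Dirichlet(13/2, 7/2, 9, 10)
obs 5: x=1 → posterior Dirichlet(13/2, 9/2, 9, 10)
obs 6: x=1 → posterior Dirichlet(13/2, 11/2, 9, 10)
obs 7: x=0 → posterior Dirichlet(15/2, 11/2, 9, 10)
obs 8: x=0 → posterior Dirichlet(17/2, 11/2, 9, 10)
obs 9: x=3 → posterior Dirichlet(17/2, 11/2, 9, 11)
obs 10: x=1 → posterior Dirichlet(17/2, 13/2, 9, 11)
obs 11: x=0 → posterior Dirichlet(19/2, 13/2, 9, 11)
obs 12: x=2 → posterior Dirichlet(19/2, 13/2, 10, 11)
obs 13: x=1 → posterior Dirichlet(19/2, 15/2, 10, 11)
obs 14: x=3 → posterior Dirichlet(19/2, 15/2, 10, 12)

k = 11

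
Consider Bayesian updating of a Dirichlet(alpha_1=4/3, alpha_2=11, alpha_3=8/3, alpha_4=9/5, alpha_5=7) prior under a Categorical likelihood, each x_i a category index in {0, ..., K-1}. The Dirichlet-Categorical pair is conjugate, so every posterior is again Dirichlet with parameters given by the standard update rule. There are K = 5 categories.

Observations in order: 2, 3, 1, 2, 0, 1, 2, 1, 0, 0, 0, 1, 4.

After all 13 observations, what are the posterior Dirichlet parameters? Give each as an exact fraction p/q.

obs 1: x=2 → posterior Dirichlet(4/3, 11, 11/3, 9/5, 7)
obs 2: x=3 → posterior Dirichlet(4/3, 11, 11/3, 14/5, 7)
obs 3: x=1 → posterior Dirichlet(4/3, 12, 11/3, 14/5, 7)
obs 4: x=2 → posterior Dirichlet(4/3, 12, 14/3, 14/5, 7)
obs 5: x=0 → posterior Dirichlet(7/3, 12, 14/3, 14/5, 7)
obs 6: x=1 → posterior Dirichlet(7/3, 13, 14/3, 14/5, 7)
obs 7: x=2 → posterior Dirichlet(7/3, 13, 17/3, 14/5, 7)
obs 8: x=1 → posterior Dirichlet(7/3, 14, 17/3, 14/5, 7)
obs 9: x=0 → posterior Dirichlet(10/3, 14, 17/3, 14/5, 7)
obs 10: x=0 → posterior Dirichlet(13/3, 14, 17/3, 14/5, 7)
obs 11: x=0 → posterior Dirichlet(16/3, 14, 17/3, 14/5, 7)
obs 12: x=1 → posterior Dirichlet(16/3, 15, 17/3, 14/5, 7)
obs 13: x=4 → posterior Dirichlet(16/3, 15, 17/3, 14/5, 8)

alpha_1=16/3, alpha_2=15, alpha_3=17/3, alpha_4=14/5, alpha_5=8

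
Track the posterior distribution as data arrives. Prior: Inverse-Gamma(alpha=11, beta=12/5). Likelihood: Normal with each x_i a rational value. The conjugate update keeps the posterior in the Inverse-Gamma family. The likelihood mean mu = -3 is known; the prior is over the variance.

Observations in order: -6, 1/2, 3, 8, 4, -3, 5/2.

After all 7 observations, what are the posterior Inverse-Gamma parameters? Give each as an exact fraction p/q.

alpha=29/2, beta=2623/20

obs 1: x=-6 → posterior Inverse-Gamma(23/2, 69/10)
obs 2: x=1/2 → posterior Inverse-Gamma(12, 521/40)
obs 3: x=3 → posterior Inverse-Gamma(25/2, 1241/40)
obs 4: x=8 → posterior Inverse-Gamma(13, 3661/40)
obs 5: x=4 → posterior Inverse-Gamma(27/2, 4641/40)
obs 6: x=-3 → posterior Inverse-Gamma(14, 4641/40)
obs 7: x=5/2 → posterior Inverse-Gamma(29/2, 2623/20)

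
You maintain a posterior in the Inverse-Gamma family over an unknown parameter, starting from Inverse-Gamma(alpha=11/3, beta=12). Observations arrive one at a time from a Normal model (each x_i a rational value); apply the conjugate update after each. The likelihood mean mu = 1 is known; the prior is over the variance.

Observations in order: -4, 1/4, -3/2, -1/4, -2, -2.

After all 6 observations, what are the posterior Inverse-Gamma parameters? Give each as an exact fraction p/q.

obs 1: x=-4 → posterior Inverse-Gamma(25/6, 49/2)
obs 2: x=1/4 → posterior Inverse-Gamma(14/3, 793/32)
obs 3: x=-3/2 → posterior Inverse-Gamma(31/6, 893/32)
obs 4: x=-1/4 → posterior Inverse-Gamma(17/3, 459/16)
obs 5: x=-2 → posterior Inverse-Gamma(37/6, 531/16)
obs 6: x=-2 → posterior Inverse-Gamma(20/3, 603/16)

alpha=20/3, beta=603/16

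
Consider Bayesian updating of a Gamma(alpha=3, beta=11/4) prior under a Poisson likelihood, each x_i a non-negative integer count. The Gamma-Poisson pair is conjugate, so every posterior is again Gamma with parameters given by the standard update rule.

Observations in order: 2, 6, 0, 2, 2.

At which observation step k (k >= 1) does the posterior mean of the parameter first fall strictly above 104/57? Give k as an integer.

obs 1: x=2 → posterior Gamma(5, 15/4)
obs 2: x=6 → posterior Gamma(11, 19/4)
obs 3: x=0 → posterior Gamma(11, 23/4)
obs 4: x=2 → posterior Gamma(13, 27/4)
obs 5: x=2 → posterior Gamma(15, 31/4)

k = 2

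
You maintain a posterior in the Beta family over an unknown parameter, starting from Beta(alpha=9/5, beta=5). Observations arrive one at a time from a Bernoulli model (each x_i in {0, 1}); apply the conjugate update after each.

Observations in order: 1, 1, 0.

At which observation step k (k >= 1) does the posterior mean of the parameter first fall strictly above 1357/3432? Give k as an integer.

obs 1: x=1 → posterior Beta(14/5, 5)
obs 2: x=1 → posterior Beta(19/5, 5)
obs 3: x=0 → posterior Beta(19/5, 6)

k = 2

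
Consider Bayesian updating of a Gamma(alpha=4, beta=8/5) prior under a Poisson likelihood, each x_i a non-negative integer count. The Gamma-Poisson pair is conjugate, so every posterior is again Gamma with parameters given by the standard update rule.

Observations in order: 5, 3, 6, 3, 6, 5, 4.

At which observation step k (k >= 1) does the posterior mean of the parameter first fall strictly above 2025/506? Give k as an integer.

obs 1: x=5 → posterior Gamma(9, 13/5)
obs 2: x=3 → posterior Gamma(12, 18/5)
obs 3: x=6 → posterior Gamma(18, 23/5)
obs 4: x=3 → posterior Gamma(21, 28/5)
obs 5: x=6 → posterior Gamma(27, 33/5)
obs 6: x=5 → posterior Gamma(32, 38/5)
obs 7: x=4 → posterior Gamma(36, 43/5)

k = 5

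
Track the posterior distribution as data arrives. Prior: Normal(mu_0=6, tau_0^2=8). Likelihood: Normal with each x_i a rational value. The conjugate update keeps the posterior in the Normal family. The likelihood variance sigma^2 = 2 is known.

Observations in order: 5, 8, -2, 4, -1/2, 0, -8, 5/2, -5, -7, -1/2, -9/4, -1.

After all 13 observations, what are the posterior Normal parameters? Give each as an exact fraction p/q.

obs 1: x=5 → posterior Normal(26/5, 8/5)
obs 2: x=8 → posterior Normal(58/9, 8/9)
obs 3: x=-2 → posterior Normal(50/13, 8/13)
obs 4: x=4 → posterior Normal(66/17, 8/17)
obs 5: x=-1/2 → posterior Normal(64/21, 8/21)
obs 6: x=0 → posterior Normal(64/25, 8/25)
obs 7: x=-8 → posterior Normal(32/29, 8/29)
obs 8: x=5/2 → posterior Normal(14/11, 8/33)
obs 9: x=-5 → posterior Normal(22/37, 8/37)
obs 10: x=-7 → posterior Normal(-6/41, 8/41)
obs 11: x=-1/2 → posterior Normal(-8/45, 8/45)
obs 12: x=-9/4 → posterior Normal(-17/49, 8/49)
obs 13: x=-1 → posterior Normal(-21/53, 8/53)

mu_0=-21/53, tau_0^2=8/53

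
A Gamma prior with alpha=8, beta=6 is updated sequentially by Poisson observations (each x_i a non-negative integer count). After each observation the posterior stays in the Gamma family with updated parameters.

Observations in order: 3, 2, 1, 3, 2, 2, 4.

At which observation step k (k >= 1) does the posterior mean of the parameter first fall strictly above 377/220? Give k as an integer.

obs 1: x=3 → posterior Gamma(11, 7)
obs 2: x=2 → posterior Gamma(13, 8)
obs 3: x=1 → posterior Gamma(14, 9)
obs 4: x=3 → posterior Gamma(17, 10)
obs 5: x=2 → posterior Gamma(19, 11)
obs 6: x=2 → posterior Gamma(21, 12)
obs 7: x=4 → posterior Gamma(25, 13)

k = 5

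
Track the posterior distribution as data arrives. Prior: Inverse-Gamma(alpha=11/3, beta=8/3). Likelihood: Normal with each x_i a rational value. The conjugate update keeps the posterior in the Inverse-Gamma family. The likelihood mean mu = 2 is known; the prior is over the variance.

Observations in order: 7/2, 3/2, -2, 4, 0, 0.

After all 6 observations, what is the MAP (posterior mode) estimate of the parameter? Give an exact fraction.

215/92

obs 1: x=7/2 → posterior Inverse-Gamma(25/6, 91/24)
obs 2: x=3/2 → posterior Inverse-Gamma(14/3, 47/12)
obs 3: x=-2 → posterior Inverse-Gamma(31/6, 143/12)
obs 4: x=4 → posterior Inverse-Gamma(17/3, 167/12)
obs 5: x=0 → posterior Inverse-Gamma(37/6, 191/12)
obs 6: x=0 → posterior Inverse-Gamma(20/3, 215/12)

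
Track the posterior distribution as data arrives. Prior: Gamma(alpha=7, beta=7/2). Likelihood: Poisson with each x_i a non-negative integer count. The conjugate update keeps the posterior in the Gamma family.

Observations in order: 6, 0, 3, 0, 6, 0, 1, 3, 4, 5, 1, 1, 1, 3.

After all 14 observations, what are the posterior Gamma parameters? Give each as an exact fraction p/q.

obs 1: x=6 → posterior Gamma(13, 9/2)
obs 2: x=0 → posterior Gamma(13, 11/2)
obs 3: x=3 → posterior Gamma(16, 13/2)
obs 4: x=0 → posterior Gamma(16, 15/2)
obs 5: x=6 → posterior Gamma(22, 17/2)
obs 6: x=0 → posterior Gamma(22, 19/2)
obs 7: x=1 → posterior Gamma(23, 21/2)
obs 8: x=3 → posterior Gamma(26, 23/2)
obs 9: x=4 → posterior Gamma(30, 25/2)
obs 10: x=5 → posterior Gamma(35, 27/2)
obs 11: x=1 → posterior Gamma(36, 29/2)
obs 12: x=1 → posterior Gamma(37, 31/2)
obs 13: x=1 → posterior Gamma(38, 33/2)
obs 14: x=3 → posterior Gamma(41, 35/2)

alpha=41, beta=35/2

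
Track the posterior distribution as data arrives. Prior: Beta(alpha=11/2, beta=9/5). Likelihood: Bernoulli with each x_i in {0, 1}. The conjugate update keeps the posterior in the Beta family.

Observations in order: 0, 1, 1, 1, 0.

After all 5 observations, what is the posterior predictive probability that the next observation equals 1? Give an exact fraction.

obs 1: x=0 → posterior Beta(11/2, 14/5)
obs 2: x=1 → posterior Beta(13/2, 14/5)
obs 3: x=1 → posterior Beta(15/2, 14/5)
obs 4: x=1 → posterior Beta(17/2, 14/5)
obs 5: x=0 → posterior Beta(17/2, 19/5)

85/123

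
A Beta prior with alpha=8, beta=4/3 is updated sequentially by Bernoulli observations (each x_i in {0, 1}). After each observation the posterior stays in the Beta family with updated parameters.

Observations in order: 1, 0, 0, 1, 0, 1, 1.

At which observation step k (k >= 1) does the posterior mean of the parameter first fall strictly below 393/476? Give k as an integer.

obs 1: x=1 → posterior Beta(9, 4/3)
obs 2: x=0 → posterior Beta(9, 7/3)
obs 3: x=0 → posterior Beta(9, 10/3)
obs 4: x=1 → posterior Beta(10, 10/3)
obs 5: x=0 → posterior Beta(10, 13/3)
obs 6: x=1 → posterior Beta(11, 13/3)
obs 7: x=1 → posterior Beta(12, 13/3)

k = 2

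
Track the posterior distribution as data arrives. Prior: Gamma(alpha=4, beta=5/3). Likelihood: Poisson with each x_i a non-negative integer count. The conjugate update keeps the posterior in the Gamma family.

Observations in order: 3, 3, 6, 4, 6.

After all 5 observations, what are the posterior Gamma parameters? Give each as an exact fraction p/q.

obs 1: x=3 → posterior Gamma(7, 8/3)
obs 2: x=3 → posterior Gamma(10, 11/3)
obs 3: x=6 → posterior Gamma(16, 14/3)
obs 4: x=4 → posterior Gamma(20, 17/3)
obs 5: x=6 → posterior Gamma(26, 20/3)

alpha=26, beta=20/3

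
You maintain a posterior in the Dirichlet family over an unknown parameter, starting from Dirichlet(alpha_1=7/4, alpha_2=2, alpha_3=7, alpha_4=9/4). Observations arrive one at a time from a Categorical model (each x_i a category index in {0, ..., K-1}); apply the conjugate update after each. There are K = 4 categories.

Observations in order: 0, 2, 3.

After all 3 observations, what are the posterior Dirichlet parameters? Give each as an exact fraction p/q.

obs 1: x=0 → posterior Dirichlet(11/4, 2, 7, 9/4)
obs 2: x=2 → posterior Dirichlet(11/4, 2, 8, 9/4)
obs 3: x=3 → posterior Dirichlet(11/4, 2, 8, 13/4)

alpha_1=11/4, alpha_2=2, alpha_3=8, alpha_4=13/4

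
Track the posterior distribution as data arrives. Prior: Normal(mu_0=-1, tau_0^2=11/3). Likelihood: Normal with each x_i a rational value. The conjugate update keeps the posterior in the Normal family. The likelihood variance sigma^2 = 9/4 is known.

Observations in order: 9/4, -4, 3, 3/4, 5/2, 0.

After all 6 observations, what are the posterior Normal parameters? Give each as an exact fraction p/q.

mu_0=57/97, tau_0^2=33/97

obs 1: x=9/4 → posterior Normal(72/71, 99/71)
obs 2: x=-4 → posterior Normal(-104/115, 99/115)
obs 3: x=3 → posterior Normal(28/159, 33/53)
obs 4: x=3/4 → posterior Normal(61/203, 99/203)
obs 5: x=5/2 → posterior Normal(9/13, 99/247)
obs 6: x=0 → posterior Normal(57/97, 33/97)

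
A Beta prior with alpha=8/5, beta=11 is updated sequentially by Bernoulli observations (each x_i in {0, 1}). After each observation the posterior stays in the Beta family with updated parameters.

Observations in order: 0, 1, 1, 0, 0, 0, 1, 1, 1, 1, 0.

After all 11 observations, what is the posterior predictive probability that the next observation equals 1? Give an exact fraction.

19/59

obs 1: x=0 → posterior Beta(8/5, 12)
obs 2: x=1 → posterior Beta(13/5, 12)
obs 3: x=1 → posterior Beta(18/5, 12)
obs 4: x=0 → posterior Beta(18/5, 13)
obs 5: x=0 → posterior Beta(18/5, 14)
obs 6: x=0 → posterior Beta(18/5, 15)
obs 7: x=1 → posterior Beta(23/5, 15)
obs 8: x=1 → posterior Beta(28/5, 15)
obs 9: x=1 → posterior Beta(33/5, 15)
obs 10: x=1 → posterior Beta(38/5, 15)
obs 11: x=0 → posterior Beta(38/5, 16)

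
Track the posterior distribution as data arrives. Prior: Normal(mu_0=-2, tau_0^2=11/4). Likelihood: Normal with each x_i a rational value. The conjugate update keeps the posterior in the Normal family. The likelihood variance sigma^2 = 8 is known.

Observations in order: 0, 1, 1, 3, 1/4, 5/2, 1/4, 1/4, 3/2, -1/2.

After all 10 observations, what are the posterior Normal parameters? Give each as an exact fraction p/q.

mu_0=151/568, tau_0^2=44/71

obs 1: x=0 → posterior Normal(-64/43, 88/43)
obs 2: x=1 → posterior Normal(-53/54, 44/27)
obs 3: x=1 → posterior Normal(-42/65, 88/65)
obs 4: x=3 → posterior Normal(-9/76, 22/19)
obs 5: x=1/4 → posterior Normal(-25/348, 88/87)
obs 6: x=5/2 → posterior Normal(85/392, 44/49)
obs 7: x=1/4 → posterior Normal(24/109, 88/109)
obs 8: x=1/4 → posterior Normal(107/480, 11/15)
obs 9: x=3/2 → posterior Normal(173/524, 88/131)
obs 10: x=-1/2 → posterior Normal(151/568, 44/71)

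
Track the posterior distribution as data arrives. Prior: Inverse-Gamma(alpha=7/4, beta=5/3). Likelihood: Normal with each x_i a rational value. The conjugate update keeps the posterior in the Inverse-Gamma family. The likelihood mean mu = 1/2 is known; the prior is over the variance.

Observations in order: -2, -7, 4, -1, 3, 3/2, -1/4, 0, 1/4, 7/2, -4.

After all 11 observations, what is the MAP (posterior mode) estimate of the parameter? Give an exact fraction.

obs 1: x=-2 → posterior Inverse-Gamma(9/4, 115/24)
obs 2: x=-7 → posterior Inverse-Gamma(11/4, 395/12)
obs 3: x=4 → posterior Inverse-Gamma(13/4, 937/24)
obs 4: x=-1 → posterior Inverse-Gamma(15/4, 241/6)
obs 5: x=3 → posterior Inverse-Gamma(17/4, 1039/24)
obs 6: x=3/2 → posterior Inverse-Gamma(19/4, 1051/24)
obs 7: x=-1/4 → posterior Inverse-Gamma(21/4, 4231/96)
obs 8: x=0 → posterior Inverse-Gamma(23/4, 4243/96)
obs 9: x=1/4 → posterior Inverse-Gamma(25/4, 2123/48)
obs 10: x=7/2 → posterior Inverse-Gamma(27/4, 2339/48)
obs 11: x=-4 → posterior Inverse-Gamma(29/4, 2825/48)

2825/396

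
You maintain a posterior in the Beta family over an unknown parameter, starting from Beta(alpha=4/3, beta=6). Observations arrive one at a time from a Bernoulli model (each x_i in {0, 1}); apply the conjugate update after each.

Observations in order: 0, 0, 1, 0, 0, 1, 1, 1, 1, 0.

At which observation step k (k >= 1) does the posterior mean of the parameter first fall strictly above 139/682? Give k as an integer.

k = 3

obs 1: x=0 → posterior Beta(4/3, 7)
obs 2: x=0 → posterior Beta(4/3, 8)
obs 3: x=1 → posterior Beta(7/3, 8)
obs 4: x=0 → posterior Beta(7/3, 9)
obs 5: x=0 → posterior Beta(7/3, 10)
obs 6: x=1 → posterior Beta(10/3, 10)
obs 7: x=1 → posterior Beta(13/3, 10)
obs 8: x=1 → posterior Beta(16/3, 10)
obs 9: x=1 → posterior Beta(19/3, 10)
obs 10: x=0 → posterior Beta(19/3, 11)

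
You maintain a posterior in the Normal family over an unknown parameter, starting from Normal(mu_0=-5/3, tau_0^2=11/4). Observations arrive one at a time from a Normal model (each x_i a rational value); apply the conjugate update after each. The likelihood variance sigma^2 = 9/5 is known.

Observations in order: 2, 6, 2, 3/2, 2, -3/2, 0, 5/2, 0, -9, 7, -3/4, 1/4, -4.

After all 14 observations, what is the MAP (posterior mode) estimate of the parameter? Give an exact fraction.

obs 1: x=2 → posterior Normal(50/91, 99/91)
obs 2: x=6 → posterior Normal(190/73, 99/146)
obs 3: x=2 → posterior Normal(490/201, 33/67)
obs 4: x=3/2 → posterior Normal(1145/512, 99/256)
obs 5: x=2 → posterior Normal(1365/622, 99/311)
obs 6: x=-3/2 → posterior Normal(100/61, 33/122)
obs 7: x=0 → posterior Normal(600/421, 99/421)
obs 8: x=5/2 → posterior Normal(1475/952, 99/476)
obs 9: x=0 → posterior Normal(25/18, 11/59)
obs 10: x=-9 → posterior Normal(485/1172, 99/586)
obs 11: x=7 → posterior Normal(1255/1282, 99/641)
obs 12: x=-3/4 → posterior Normal(2345/2784, 33/232)
obs 13: x=1/4 → posterior Normal(600/751, 99/751)
obs 14: x=-4 → posterior Normal(190/403, 99/806)

190/403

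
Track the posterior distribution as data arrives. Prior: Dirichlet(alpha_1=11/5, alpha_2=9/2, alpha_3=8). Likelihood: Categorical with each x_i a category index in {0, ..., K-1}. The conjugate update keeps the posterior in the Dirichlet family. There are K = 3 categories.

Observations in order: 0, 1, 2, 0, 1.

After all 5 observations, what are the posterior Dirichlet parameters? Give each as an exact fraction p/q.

obs 1: x=0 → posterior Dirichlet(16/5, 9/2, 8)
obs 2: x=1 → posterior Dirichlet(16/5, 11/2, 8)
obs 3: x=2 → posterior Dirichlet(16/5, 11/2, 9)
obs 4: x=0 → posterior Dirichlet(21/5, 11/2, 9)
obs 5: x=1 → posterior Dirichlet(21/5, 13/2, 9)

alpha_1=21/5, alpha_2=13/2, alpha_3=9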